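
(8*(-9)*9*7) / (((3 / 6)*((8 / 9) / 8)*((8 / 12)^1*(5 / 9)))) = -1102248 / 5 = -220449.60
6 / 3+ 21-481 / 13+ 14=0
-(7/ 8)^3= -343/ 512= -0.67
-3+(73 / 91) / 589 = -160724 / 53599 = -3.00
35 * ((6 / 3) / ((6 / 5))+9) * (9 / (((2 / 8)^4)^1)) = 860160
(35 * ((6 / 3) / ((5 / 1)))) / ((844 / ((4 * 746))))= 10444 / 211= 49.50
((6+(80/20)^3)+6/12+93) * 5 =1635/2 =817.50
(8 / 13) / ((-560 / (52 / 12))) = -0.00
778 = 778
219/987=73/329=0.22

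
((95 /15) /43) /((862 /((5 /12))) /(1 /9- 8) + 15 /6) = -13490 /23789793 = -0.00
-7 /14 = -1 /2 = -0.50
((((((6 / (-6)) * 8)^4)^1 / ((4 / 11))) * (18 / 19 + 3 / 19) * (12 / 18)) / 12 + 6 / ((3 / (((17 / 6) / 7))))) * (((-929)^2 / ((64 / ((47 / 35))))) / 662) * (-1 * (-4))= 3735723887919 / 49305760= 75766.48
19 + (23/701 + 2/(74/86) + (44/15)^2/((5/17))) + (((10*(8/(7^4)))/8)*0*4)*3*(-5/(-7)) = 1476821044/29179125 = 50.61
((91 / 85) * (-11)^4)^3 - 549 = 2365028609936866066 / 614125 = 3851054117544.26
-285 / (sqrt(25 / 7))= -57 * sqrt(7)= -150.81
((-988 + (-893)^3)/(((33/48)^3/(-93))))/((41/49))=13292110890455040/54571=243574625542.05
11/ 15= 0.73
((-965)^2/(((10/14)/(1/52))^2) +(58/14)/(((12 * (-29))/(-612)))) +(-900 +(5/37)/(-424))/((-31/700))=24169301201001/1150652048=21004.87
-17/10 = -1.70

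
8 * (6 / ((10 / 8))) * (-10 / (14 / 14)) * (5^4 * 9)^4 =-384433593750000000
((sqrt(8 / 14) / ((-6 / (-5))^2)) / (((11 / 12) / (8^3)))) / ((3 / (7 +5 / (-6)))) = 473600 * sqrt(7) / 2079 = 602.71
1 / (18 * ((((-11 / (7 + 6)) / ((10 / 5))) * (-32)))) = 0.00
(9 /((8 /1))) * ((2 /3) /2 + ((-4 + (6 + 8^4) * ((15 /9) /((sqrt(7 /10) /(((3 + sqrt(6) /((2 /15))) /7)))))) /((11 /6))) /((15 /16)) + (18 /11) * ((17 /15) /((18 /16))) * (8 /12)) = -443 /440 + 21096 * sqrt(70) /77 + 105480 * sqrt(105) /77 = 16328.22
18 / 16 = 9 / 8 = 1.12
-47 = -47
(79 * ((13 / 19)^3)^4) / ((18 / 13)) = 23927133420787987 / 39839668543190898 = 0.60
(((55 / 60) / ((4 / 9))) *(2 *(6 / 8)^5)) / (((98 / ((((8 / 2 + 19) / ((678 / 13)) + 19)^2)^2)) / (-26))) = -792822390897960423 / 21370943700992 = -37098.15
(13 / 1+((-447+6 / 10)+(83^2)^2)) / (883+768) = 237289438 / 8255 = 28744.93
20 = 20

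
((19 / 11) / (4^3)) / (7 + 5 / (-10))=19 / 4576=0.00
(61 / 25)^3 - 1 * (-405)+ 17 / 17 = 6570731 / 15625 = 420.53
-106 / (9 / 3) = -106 / 3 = -35.33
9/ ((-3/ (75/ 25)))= -9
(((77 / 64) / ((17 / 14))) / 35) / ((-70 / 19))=-209 / 27200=-0.01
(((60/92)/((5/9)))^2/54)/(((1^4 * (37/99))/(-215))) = -574695/39146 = -14.68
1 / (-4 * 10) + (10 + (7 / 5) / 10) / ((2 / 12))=12163 / 200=60.82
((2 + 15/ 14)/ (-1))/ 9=-43/ 126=-0.34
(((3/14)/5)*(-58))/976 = -87/34160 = -0.00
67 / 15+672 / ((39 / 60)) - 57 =191356 / 195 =981.31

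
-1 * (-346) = 346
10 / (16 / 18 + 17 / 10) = 900 / 233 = 3.86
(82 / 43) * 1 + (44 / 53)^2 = 313586 / 120787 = 2.60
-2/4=-1/2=-0.50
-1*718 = -718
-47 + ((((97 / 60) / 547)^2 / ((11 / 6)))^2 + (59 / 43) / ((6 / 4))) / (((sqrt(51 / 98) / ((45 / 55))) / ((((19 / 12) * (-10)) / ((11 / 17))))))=-47 - 20400911411492454238039 * sqrt(102) / 8116167356036266032000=-72.39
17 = 17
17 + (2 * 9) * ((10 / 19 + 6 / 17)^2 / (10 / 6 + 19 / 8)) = 206881913 / 10119913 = 20.44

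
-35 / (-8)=35 / 8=4.38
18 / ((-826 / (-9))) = 81 / 413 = 0.20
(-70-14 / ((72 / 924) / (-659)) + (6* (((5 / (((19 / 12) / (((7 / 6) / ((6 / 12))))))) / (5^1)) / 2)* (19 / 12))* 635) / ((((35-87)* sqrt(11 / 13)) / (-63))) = 161705.08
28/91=4/13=0.31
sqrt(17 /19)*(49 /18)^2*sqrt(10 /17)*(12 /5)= 2401*sqrt(190) /2565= 12.90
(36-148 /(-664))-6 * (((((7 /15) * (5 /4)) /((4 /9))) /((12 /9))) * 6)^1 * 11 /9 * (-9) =565775 /1328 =426.04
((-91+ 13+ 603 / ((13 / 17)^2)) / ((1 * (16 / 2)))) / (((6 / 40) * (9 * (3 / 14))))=1879325 / 4563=411.86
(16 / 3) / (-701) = -16 / 2103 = -0.01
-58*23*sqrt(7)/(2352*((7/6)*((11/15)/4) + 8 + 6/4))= -10005*sqrt(7)/171353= -0.15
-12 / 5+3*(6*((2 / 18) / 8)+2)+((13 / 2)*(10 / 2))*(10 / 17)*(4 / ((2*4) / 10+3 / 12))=547489 / 7140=76.68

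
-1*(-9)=9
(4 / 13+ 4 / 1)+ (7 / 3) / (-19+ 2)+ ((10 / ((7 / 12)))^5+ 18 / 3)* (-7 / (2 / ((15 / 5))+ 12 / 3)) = -24746396216014 / 11143041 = -2220793.79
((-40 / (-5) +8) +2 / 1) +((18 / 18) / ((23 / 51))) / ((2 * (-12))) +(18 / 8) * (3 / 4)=7211 / 368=19.60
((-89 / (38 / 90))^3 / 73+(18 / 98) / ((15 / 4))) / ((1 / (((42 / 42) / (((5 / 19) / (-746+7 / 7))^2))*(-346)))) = 120898834859232109986 / 339815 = 355778393711967.13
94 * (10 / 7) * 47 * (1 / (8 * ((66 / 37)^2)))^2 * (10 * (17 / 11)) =1759509200825 / 11688437376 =150.53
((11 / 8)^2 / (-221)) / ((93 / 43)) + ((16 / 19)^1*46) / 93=332617 / 806208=0.41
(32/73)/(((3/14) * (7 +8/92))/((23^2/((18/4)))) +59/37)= 0.27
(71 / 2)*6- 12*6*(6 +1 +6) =-723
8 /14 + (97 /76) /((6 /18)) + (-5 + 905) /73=649693 /38836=16.73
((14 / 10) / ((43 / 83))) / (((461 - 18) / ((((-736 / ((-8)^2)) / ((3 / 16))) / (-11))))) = 106904 / 3143085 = 0.03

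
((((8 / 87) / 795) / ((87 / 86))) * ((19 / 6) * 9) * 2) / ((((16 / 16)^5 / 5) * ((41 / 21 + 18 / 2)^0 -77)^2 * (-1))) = -43 / 7621983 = -0.00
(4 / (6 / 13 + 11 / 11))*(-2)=-104 / 19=-5.47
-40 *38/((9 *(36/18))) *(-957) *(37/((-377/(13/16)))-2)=-1008425/6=-168070.83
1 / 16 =0.06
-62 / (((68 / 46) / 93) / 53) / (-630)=1171459 / 3570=328.14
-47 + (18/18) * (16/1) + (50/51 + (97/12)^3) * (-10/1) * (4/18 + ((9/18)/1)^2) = -78685429/31104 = -2529.75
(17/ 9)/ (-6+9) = 17/ 27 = 0.63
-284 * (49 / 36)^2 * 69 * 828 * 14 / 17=-1262508226 / 51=-24755063.25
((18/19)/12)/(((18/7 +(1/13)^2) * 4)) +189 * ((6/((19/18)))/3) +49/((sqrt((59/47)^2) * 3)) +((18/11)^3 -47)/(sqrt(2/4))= 30443429653/82030296 -56725 * sqrt(2)/1331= 310.85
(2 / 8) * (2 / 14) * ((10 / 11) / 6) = 5 / 924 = 0.01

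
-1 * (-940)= 940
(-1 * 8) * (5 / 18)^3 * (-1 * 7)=875 / 729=1.20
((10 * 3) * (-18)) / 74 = -270 / 37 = -7.30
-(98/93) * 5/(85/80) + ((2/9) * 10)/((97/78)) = -486440/153357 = -3.17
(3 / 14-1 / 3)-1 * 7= -299 / 42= -7.12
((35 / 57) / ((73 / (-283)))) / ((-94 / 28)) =138670 / 195567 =0.71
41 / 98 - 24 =-2311 / 98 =-23.58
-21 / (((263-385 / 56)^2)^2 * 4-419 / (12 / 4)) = -64512 / 52879712441347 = -0.00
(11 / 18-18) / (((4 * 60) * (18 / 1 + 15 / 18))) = -313 / 81360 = -0.00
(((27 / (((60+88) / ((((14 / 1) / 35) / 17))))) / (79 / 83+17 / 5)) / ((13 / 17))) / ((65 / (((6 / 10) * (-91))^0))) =747 / 37643060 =0.00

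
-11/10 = -1.10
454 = 454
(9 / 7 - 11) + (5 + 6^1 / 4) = -3.21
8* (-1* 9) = -72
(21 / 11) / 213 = 7 / 781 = 0.01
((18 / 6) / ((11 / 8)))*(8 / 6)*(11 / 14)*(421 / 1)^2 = 2835856 / 7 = 405122.29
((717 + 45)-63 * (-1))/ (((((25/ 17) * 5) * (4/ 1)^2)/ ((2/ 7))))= 561/ 280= 2.00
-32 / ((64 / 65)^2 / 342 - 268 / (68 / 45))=393026400 / 2178227309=0.18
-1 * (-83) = 83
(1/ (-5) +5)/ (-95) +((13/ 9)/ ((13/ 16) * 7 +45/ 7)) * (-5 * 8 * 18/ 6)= -14.36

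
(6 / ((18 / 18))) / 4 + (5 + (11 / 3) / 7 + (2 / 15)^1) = 501 / 70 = 7.16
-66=-66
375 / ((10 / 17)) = 1275 / 2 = 637.50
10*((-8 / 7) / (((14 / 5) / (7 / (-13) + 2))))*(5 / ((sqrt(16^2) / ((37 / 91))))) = -87875 / 115934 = -0.76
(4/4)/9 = 1/9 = 0.11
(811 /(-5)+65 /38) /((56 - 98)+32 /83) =2530919 /656260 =3.86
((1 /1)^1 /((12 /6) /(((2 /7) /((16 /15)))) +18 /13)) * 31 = 6045 /1726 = 3.50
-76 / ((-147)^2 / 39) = -0.14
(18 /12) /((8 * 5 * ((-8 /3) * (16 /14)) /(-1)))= 63 /5120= 0.01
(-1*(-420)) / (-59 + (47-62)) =-210 / 37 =-5.68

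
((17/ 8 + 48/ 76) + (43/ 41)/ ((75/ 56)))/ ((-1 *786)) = -1654441/ 367376400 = -0.00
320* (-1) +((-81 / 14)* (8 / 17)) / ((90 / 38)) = -191084 / 595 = -321.15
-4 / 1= -4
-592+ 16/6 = -1768/3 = -589.33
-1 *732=-732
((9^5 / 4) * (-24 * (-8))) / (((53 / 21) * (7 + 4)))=59521392 / 583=102095.01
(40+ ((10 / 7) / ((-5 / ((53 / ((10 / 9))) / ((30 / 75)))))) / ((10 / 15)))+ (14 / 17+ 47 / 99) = -462233 / 47124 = -9.81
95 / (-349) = -95 / 349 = -0.27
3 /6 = 1 /2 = 0.50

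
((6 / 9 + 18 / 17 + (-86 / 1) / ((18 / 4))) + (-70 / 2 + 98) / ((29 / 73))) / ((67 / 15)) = 3132535 / 99093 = 31.61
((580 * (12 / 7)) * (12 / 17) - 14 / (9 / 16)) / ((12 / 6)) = 362512 / 1071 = 338.48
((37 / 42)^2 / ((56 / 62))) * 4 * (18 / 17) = 42439 / 11662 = 3.64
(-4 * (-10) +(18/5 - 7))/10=183/50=3.66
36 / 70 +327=11463 / 35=327.51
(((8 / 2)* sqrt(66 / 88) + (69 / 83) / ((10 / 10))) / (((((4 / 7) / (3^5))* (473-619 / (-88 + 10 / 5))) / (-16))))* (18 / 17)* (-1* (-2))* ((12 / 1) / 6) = -84260736* sqrt(3) / 702049-2906995392 / 58270067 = -257.77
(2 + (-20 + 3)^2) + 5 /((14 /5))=4099 /14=292.79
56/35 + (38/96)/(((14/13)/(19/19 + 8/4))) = 3027/1120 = 2.70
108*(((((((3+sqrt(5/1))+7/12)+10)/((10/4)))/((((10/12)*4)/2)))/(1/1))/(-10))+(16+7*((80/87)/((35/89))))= -324*sqrt(5)/125-30887/10875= -8.64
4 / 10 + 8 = 42 / 5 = 8.40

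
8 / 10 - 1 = -1 / 5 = -0.20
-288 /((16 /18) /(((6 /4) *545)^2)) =-216531225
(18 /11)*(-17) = -306 /11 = -27.82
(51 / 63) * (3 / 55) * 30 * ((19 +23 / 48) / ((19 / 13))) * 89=1571.30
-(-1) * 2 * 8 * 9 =144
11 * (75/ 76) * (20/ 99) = 125/ 57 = 2.19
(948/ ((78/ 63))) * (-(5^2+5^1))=-298620/ 13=-22970.77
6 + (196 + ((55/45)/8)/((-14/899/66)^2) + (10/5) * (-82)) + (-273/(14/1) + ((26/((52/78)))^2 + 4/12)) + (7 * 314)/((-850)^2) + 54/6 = 2745721.11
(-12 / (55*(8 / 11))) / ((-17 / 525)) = 315 / 34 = 9.26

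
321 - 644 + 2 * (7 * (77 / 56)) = -1215 / 4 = -303.75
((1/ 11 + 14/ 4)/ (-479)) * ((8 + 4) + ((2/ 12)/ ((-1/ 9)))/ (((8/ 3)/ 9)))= -8769/ 168608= -0.05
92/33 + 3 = 191/33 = 5.79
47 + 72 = 119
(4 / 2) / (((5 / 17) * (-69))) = -34 / 345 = -0.10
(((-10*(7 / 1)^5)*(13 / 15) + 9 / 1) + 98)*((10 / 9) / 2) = -2183305 / 27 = -80863.15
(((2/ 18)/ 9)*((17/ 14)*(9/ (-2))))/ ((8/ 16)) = -0.13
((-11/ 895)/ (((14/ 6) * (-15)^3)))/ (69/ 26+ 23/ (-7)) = -286/ 115790625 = -0.00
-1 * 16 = -16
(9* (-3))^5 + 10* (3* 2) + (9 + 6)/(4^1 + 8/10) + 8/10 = -573953723/40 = -14348843.08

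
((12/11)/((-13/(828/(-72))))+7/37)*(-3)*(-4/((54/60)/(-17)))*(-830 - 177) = 4181829320/15873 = 263455.51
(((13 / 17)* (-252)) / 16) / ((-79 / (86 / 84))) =1677 / 10744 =0.16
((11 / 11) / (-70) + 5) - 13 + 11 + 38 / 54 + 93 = 182743 / 1890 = 96.69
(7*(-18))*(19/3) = -798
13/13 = 1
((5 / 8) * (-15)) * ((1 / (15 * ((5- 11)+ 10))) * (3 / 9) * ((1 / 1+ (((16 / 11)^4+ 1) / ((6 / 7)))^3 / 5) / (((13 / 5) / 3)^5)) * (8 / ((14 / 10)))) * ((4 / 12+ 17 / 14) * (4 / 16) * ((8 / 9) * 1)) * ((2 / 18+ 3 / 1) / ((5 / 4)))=-2815214605502399984375 / 101647964351777297454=-27.70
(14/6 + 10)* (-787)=-29119/3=-9706.33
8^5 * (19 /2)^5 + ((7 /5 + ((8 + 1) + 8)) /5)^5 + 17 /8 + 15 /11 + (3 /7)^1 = 2535526054.82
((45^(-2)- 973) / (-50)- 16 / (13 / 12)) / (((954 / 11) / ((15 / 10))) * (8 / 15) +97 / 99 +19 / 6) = 67916332 / 506507625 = 0.13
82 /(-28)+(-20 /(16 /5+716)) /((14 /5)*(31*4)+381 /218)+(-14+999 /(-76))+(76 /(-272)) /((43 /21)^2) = -86170315496323489 /2858999023114766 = -30.14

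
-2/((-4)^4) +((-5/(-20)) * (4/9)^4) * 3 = 6005/279936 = 0.02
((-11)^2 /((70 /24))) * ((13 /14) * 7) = 9438 /35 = 269.66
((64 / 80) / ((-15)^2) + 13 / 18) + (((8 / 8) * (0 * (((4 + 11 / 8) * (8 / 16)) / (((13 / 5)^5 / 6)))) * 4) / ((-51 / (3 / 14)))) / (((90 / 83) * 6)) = 1633 / 2250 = 0.73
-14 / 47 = -0.30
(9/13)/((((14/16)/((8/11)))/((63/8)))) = 648/143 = 4.53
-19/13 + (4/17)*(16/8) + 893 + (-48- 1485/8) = 1164023/1768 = 658.38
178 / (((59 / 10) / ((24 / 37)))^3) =2460672000 / 10403062487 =0.24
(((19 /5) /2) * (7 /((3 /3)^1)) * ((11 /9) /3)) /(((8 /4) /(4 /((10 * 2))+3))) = 5852 /675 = 8.67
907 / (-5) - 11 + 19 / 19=-957 / 5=-191.40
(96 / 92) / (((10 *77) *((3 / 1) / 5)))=4 / 1771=0.00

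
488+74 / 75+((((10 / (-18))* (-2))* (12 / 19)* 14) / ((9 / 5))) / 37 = 232106398 / 474525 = 489.13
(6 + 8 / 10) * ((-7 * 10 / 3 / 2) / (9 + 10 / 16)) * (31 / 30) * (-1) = 4216 / 495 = 8.52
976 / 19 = 51.37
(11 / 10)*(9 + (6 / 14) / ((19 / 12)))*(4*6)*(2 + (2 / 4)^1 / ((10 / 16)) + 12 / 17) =48501288 / 56525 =858.05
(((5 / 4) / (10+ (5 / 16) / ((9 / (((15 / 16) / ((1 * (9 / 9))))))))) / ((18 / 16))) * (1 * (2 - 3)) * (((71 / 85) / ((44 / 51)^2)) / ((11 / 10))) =-231744 / 2051071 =-0.11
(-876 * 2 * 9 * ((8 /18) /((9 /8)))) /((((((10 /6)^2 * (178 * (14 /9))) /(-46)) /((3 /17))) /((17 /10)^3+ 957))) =2093107297392 /33096875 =63241.84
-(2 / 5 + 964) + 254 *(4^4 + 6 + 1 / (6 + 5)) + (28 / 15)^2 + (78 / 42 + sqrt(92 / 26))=sqrt(598) / 13 + 1136728463 / 17325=65613.91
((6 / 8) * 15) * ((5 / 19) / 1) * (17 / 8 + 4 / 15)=4305 / 608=7.08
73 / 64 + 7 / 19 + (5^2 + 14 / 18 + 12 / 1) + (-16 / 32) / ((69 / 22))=9848837 / 251712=39.13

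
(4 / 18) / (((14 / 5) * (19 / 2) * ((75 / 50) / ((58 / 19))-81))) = -1160 / 11178783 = -0.00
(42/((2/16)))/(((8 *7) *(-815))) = -6/815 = -0.01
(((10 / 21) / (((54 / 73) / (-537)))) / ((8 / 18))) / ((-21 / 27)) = 196005 / 196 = 1000.03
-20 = -20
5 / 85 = 1 / 17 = 0.06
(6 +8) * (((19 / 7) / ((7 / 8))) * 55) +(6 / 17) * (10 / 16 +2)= 2389.50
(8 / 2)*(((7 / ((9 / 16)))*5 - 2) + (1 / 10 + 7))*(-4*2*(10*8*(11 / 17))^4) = -11627373395968000 / 751689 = -15468329849.14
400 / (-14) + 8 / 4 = -186 / 7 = -26.57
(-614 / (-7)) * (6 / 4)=921 / 7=131.57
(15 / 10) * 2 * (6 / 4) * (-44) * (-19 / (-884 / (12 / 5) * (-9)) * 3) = 3762 / 1105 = 3.40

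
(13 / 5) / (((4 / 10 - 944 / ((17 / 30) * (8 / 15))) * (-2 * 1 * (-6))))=-0.00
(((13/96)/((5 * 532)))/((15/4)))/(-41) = -13/39261600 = -0.00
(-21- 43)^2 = 4096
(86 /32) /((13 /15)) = 645 /208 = 3.10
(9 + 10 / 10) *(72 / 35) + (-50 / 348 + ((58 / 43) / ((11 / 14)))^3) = 3285104156281 / 128893409106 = 25.49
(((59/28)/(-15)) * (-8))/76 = 59/3990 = 0.01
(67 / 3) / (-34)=-67 / 102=-0.66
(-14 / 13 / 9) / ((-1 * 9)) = 14 / 1053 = 0.01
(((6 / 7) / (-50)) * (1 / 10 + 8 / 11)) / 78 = -0.00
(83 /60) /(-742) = -83 /44520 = -0.00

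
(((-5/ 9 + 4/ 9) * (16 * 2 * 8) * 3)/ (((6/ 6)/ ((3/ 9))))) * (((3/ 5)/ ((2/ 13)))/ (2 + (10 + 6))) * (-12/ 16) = 4.62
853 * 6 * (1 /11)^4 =5118 /14641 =0.35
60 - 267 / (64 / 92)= -5181 / 16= -323.81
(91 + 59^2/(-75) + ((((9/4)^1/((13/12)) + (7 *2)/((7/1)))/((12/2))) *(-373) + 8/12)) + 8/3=-400781/1950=-205.53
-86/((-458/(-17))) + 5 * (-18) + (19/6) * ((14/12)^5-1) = -956391815/10684224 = -89.51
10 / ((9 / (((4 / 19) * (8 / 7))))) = 320 / 1197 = 0.27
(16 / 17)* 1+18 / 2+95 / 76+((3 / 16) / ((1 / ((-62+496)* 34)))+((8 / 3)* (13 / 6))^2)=3871193 / 1377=2811.32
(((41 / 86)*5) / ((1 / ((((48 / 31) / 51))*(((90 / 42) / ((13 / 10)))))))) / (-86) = -123000 / 88672493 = -0.00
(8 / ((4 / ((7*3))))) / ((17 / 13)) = 546 / 17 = 32.12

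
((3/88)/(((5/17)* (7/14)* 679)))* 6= 153/74690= 0.00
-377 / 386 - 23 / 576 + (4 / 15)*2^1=-268627 / 555840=-0.48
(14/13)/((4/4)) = 14/13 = 1.08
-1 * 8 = -8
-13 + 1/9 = -116/9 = -12.89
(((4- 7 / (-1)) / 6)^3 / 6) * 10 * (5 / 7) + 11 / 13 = 482471 / 58968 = 8.18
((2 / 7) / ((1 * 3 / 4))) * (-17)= -136 / 21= -6.48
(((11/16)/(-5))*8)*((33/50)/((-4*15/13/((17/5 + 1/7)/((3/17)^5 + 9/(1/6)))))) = 69236486891/6708845587500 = 0.01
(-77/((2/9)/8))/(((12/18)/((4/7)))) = -2376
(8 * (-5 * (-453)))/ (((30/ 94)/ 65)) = 3690440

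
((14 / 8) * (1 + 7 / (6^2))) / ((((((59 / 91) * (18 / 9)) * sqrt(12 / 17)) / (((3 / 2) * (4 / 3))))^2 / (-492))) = -1737328957 / 501264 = -3465.90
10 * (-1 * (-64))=640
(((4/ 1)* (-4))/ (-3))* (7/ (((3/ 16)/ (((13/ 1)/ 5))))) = 23296/ 45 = 517.69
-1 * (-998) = 998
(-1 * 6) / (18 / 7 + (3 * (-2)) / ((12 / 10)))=42 / 17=2.47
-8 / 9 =-0.89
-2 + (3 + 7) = 8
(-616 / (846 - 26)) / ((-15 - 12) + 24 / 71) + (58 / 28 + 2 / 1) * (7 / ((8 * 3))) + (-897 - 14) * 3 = -16961758141 / 6209040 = -2731.78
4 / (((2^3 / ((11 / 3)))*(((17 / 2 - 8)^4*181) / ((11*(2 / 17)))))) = 1936 / 9231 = 0.21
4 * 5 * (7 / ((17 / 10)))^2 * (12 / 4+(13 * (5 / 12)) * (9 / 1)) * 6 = 30429000 / 289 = 105290.66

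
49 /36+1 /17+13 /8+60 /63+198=1730713 /8568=202.00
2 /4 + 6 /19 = 31 /38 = 0.82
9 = 9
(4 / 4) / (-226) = -1 / 226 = -0.00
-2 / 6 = -1 / 3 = -0.33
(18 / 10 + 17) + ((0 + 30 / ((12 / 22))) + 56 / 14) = 389 / 5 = 77.80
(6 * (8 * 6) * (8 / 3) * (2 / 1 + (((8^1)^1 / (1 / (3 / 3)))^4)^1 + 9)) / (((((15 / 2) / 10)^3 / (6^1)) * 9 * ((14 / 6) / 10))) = 448593920 / 21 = 21361615.24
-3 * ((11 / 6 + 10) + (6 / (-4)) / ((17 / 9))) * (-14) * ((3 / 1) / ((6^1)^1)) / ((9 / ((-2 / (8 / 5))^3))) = -492625 / 9792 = -50.31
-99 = -99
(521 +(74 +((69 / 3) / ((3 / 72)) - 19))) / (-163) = -1128 / 163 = -6.92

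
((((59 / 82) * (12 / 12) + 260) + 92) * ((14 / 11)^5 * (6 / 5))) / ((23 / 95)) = 886662562464 / 151871093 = 5838.26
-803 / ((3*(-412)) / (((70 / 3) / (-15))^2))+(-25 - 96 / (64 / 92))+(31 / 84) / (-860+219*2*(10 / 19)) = -1353047368427 / 8381711520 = -161.43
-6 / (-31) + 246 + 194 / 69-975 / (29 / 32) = -51290762 / 62031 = -826.86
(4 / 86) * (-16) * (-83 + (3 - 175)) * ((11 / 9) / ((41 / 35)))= 1047200 / 5289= 198.00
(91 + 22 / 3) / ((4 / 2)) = 295 / 6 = 49.17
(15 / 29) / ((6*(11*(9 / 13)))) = 65 / 5742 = 0.01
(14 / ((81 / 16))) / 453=224 / 36693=0.01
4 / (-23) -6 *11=-1522 / 23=-66.17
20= 20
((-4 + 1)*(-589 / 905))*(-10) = -3534 / 181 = -19.52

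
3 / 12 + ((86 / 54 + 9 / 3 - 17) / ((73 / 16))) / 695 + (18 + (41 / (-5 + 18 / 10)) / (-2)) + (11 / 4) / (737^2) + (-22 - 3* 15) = -18332558870569 / 432906088032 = -42.35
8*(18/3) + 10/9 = 442/9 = 49.11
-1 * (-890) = 890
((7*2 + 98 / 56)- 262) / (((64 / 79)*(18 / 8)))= -77815 / 576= -135.10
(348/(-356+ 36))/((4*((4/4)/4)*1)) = -87/80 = -1.09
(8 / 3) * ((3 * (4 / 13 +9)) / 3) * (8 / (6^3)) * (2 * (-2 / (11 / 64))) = -22528 / 1053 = -21.39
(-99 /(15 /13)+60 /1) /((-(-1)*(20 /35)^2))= -6321 /80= -79.01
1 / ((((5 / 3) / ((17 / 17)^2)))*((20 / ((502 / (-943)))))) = -753 / 47150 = -0.02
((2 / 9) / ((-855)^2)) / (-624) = -1 / 2052718200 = -0.00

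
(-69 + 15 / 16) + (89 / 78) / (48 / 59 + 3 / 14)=-66.95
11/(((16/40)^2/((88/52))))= 3025/26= 116.35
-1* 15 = -15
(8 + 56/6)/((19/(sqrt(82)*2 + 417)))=104*sqrt(82)/57 + 7228/19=396.94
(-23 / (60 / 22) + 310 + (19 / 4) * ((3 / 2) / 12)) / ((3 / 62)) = 4496147 / 720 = 6244.65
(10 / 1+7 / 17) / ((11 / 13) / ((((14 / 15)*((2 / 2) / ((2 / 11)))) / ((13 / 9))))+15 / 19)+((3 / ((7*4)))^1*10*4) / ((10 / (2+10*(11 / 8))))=16.88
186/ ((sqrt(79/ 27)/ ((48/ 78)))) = 4464*sqrt(237)/ 1027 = 66.92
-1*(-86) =86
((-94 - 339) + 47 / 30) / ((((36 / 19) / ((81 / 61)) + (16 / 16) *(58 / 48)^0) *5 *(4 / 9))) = -6639759 / 83000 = -80.00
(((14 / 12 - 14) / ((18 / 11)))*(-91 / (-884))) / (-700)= 847 / 734400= 0.00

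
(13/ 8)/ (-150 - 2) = -13/ 1216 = -0.01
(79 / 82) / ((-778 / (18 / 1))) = -711 / 31898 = -0.02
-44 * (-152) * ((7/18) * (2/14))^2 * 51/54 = 14212/729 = 19.50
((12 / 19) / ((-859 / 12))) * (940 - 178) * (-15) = 1645920 / 16321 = 100.85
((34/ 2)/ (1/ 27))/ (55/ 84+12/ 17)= 337.34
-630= -630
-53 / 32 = -1.66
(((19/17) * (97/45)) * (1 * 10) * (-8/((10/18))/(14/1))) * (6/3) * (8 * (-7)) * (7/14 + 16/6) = 2241088/255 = 8788.58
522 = 522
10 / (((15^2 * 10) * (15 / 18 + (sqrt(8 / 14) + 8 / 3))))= 98 / 73575 -8 * sqrt(7) / 73575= 0.00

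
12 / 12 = 1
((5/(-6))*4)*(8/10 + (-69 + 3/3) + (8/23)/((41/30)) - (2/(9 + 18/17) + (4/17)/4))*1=1842240542/8223903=224.01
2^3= 8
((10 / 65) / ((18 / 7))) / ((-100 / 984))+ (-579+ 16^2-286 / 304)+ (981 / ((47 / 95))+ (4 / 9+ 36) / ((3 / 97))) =2836.71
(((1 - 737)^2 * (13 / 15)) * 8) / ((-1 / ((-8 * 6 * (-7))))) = -6309675008 / 5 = -1261935001.60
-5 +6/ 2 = -2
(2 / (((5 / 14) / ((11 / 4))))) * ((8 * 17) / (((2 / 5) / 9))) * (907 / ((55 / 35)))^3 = 1096390953335916 / 121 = 9061082258974.51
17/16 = 1.06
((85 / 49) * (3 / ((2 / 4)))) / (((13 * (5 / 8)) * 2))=408 / 637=0.64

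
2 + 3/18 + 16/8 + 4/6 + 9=83/6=13.83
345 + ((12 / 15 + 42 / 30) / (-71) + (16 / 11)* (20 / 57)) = 76898528 / 222585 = 345.48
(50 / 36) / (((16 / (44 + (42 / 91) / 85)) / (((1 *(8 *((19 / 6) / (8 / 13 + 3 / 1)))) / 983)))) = 2309735 / 84825036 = 0.03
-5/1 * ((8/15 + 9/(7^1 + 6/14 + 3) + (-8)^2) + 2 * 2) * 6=-151978/73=-2081.89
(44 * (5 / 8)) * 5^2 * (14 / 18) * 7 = 67375 / 18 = 3743.06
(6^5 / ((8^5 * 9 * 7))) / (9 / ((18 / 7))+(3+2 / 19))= 513 / 899584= 0.00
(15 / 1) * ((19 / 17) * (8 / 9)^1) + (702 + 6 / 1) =36868 / 51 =722.90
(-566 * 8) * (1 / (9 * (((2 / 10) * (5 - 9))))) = 5660 / 9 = 628.89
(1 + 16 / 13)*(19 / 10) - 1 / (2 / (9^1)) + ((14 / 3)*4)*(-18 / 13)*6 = -10097 / 65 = -155.34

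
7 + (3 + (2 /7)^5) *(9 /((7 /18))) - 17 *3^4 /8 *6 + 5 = -447667323 /470596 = -951.28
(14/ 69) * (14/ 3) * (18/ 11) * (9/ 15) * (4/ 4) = 1176/ 1265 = 0.93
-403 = -403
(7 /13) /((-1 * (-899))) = 7 /11687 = 0.00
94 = 94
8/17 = 0.47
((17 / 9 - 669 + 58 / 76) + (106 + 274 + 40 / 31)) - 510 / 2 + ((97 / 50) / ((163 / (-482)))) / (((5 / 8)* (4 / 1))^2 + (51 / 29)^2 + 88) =-7641216283442581 / 14147346702150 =-540.12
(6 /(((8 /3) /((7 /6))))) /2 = 21 /16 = 1.31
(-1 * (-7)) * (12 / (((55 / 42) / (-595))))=-419832 / 11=-38166.55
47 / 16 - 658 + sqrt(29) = -10481 / 16 + sqrt(29) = -649.68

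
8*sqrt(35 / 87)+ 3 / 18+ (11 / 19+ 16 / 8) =313 / 114+ 8*sqrt(3045) / 87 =7.82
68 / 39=1.74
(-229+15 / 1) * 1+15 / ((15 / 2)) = -212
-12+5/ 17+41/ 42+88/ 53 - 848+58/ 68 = -16200470/ 18921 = -856.22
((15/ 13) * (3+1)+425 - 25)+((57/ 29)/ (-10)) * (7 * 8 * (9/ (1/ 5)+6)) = -295448/ 1885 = -156.74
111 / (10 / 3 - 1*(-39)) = 333 / 127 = 2.62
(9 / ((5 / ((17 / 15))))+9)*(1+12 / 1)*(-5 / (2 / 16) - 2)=-150696 / 25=-6027.84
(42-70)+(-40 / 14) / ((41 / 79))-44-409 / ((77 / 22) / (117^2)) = -1599734.93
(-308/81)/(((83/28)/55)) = -70.55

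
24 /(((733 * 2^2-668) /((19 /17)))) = 57 /4811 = 0.01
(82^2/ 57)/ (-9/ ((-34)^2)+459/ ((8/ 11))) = 15545888/ 83171151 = 0.19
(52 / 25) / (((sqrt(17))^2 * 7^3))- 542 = -79009998 / 145775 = -542.00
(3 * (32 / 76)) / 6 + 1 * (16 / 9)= 340 / 171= 1.99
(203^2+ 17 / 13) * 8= 4285872 / 13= 329682.46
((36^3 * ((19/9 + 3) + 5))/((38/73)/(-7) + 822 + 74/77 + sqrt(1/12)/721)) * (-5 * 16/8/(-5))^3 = 12491634488105066950656/2723722921976953319 - 3509075586272256 * sqrt(3)/2723722921976953319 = 4586.23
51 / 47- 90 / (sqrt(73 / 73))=-88.91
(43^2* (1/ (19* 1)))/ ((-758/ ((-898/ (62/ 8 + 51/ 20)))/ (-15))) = -124530150/ 741703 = -167.90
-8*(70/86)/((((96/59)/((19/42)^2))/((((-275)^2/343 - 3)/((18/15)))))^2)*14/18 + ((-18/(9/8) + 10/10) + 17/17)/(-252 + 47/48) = -237619095188258274319877/90299696002327881216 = -2631.45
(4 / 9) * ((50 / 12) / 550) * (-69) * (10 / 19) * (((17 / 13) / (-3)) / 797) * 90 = 39100 / 6496347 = 0.01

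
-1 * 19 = -19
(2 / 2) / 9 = 1 / 9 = 0.11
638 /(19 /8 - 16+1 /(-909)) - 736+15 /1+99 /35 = -2653084864 /3468115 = -764.99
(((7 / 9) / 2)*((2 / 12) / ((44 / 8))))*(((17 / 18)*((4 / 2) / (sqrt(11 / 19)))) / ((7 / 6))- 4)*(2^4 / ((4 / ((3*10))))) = -560 / 99 + 680*sqrt(209) / 3267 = -2.65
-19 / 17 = -1.12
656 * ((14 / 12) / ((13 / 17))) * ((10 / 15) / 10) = 39032 / 585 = 66.72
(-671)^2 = 450241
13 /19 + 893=16980 /19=893.68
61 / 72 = 0.85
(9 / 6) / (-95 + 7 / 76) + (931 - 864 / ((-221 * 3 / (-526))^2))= 136392803101 / 352290133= 387.16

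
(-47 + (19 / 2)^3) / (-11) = -6483 / 88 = -73.67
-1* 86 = -86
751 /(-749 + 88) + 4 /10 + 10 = 30617 /3305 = 9.26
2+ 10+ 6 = 18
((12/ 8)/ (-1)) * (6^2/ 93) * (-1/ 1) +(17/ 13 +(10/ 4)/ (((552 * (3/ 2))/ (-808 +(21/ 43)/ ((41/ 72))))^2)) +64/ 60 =1430538697425101/ 268361595964215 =5.33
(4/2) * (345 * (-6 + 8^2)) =40020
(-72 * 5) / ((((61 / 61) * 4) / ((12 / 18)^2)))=-40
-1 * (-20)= 20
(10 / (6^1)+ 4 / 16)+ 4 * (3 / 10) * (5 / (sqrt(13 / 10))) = 23 / 12+ 6 * sqrt(130) / 13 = 7.18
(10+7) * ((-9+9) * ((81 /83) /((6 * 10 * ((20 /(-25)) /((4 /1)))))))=0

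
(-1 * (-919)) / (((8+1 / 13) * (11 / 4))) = 47788 / 1155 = 41.37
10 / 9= 1.11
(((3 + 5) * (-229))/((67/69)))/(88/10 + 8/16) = -421360/2077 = -202.87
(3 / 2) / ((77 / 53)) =159 / 154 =1.03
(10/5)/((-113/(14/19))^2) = 392/4609609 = 0.00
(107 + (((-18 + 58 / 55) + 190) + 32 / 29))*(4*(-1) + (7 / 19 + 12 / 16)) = -98209893 / 121220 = -810.18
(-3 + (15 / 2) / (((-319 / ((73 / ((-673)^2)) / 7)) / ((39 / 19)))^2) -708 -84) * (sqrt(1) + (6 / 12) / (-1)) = -587140487730558691056375 / 1477082988001405817956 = -397.50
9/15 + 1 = 8/5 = 1.60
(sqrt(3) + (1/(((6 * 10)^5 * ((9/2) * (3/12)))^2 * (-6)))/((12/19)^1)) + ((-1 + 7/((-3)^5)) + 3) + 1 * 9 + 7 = sqrt(3) + 990209214719999999981/55099802880000000000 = 19.70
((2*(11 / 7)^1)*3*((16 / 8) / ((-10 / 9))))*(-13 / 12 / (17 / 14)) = 1287 / 85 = 15.14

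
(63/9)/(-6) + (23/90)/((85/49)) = -3899/3825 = -1.02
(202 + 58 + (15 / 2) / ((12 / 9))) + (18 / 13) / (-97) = 2679481 / 10088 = 265.61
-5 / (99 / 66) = -10 / 3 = -3.33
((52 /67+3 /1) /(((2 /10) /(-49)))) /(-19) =61985 /1273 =48.69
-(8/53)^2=-0.02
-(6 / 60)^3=-1 / 1000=-0.00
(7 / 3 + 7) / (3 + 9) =7 / 9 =0.78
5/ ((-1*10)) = -1/ 2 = -0.50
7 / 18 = 0.39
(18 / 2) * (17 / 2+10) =333 / 2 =166.50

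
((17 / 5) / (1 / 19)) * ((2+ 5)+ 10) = 5491 / 5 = 1098.20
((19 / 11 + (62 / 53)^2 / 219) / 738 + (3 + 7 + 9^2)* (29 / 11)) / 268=0.90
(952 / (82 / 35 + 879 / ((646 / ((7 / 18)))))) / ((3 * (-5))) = -8609888 / 389617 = -22.10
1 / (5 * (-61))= -1 / 305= -0.00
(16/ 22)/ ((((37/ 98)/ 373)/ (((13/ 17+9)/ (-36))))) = -194.89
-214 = -214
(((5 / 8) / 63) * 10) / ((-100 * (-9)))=1 / 9072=0.00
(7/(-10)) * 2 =-7/5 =-1.40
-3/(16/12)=-9/4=-2.25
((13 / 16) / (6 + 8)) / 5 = 13 / 1120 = 0.01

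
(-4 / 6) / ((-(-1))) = -2 / 3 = -0.67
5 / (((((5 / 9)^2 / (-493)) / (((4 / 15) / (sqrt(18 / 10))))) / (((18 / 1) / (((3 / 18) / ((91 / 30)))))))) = -29071224*sqrt(5) / 125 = -520041.86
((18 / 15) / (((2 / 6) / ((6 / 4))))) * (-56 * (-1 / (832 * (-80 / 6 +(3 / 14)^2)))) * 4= -55566 / 507845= -0.11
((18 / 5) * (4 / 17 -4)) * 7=-8064 / 85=-94.87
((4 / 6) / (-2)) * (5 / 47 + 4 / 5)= -71 / 235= -0.30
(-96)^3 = -884736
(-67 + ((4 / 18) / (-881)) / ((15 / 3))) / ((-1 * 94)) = 2656217 / 3726630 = 0.71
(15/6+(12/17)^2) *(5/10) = 1.50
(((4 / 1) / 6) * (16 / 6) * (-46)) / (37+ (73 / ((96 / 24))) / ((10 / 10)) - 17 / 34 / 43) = -126592 / 85509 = -1.48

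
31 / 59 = 0.53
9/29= 0.31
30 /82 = 15 /41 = 0.37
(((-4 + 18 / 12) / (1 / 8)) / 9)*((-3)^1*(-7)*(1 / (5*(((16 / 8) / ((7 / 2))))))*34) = -1666 / 3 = -555.33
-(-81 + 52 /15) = 1163 /15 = 77.53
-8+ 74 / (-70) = -9.06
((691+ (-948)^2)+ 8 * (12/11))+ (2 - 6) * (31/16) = 899395.98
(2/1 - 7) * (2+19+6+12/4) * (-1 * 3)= 450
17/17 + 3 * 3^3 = 82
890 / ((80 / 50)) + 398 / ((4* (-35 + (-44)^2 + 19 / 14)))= 59263997 / 106532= 556.30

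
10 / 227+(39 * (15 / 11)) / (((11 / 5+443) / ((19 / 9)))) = 1646585 / 5558322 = 0.30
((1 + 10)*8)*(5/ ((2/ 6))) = 1320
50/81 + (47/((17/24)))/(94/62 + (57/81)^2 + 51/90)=21143465170/802241577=26.36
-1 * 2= -2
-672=-672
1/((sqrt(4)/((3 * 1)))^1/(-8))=-12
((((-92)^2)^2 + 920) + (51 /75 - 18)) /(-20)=-1791004967 /500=-3582009.93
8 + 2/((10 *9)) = 361/45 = 8.02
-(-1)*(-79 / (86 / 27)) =-2133 / 86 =-24.80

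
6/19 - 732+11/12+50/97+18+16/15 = -78642883/110580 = -711.19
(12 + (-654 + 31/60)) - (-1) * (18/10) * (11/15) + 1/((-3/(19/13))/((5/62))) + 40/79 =-6109803263/9551100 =-639.70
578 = 578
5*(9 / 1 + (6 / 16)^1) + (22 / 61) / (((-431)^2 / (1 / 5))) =21246414551 / 453256840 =46.88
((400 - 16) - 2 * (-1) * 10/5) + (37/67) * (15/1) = 26551/67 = 396.28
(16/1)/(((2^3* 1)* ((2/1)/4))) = 4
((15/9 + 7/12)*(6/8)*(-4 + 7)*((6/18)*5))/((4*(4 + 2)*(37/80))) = 225/296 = 0.76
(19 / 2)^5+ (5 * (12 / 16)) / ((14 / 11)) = 17333353 / 224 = 77381.04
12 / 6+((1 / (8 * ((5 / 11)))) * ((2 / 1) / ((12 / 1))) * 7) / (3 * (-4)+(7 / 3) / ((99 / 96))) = 151699 / 77120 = 1.97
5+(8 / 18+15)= 184 / 9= 20.44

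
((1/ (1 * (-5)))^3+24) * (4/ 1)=11996/ 125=95.97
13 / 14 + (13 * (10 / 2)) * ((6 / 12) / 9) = 286 / 63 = 4.54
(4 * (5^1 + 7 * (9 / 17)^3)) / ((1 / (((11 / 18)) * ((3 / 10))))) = 326348 / 73695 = 4.43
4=4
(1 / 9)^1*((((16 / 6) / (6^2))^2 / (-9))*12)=-16 / 19683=-0.00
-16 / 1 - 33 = -49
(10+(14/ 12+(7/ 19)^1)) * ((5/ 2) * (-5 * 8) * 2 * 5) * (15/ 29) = -3287500/ 551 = -5966.42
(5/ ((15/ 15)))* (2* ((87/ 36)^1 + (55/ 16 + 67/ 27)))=18005/ 216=83.36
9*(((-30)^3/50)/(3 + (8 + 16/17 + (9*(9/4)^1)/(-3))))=-330480/353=-936.20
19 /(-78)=-19 /78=-0.24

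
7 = 7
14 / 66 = 7 / 33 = 0.21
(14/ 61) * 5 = 70/ 61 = 1.15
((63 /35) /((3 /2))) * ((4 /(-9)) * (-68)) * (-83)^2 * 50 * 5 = 187380800 /3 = 62460266.67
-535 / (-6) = 535 / 6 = 89.17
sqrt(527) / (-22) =-sqrt(527) / 22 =-1.04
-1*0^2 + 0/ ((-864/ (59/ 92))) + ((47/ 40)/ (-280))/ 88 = -47/ 985600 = -0.00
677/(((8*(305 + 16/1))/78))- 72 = -22015/428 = -51.44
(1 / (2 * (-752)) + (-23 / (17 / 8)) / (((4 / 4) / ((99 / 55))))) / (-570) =2490709 / 72868800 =0.03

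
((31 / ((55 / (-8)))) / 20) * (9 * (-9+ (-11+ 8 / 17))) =185256 / 4675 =39.63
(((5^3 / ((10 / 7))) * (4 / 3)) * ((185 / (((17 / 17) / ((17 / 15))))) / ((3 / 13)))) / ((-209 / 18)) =-5723900 / 627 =-9129.03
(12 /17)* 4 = 48 /17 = 2.82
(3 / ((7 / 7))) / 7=3 / 7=0.43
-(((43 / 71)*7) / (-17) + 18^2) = -390767 / 1207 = -323.75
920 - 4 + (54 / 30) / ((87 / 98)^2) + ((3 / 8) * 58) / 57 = 293587129 / 319580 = 918.67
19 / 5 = 3.80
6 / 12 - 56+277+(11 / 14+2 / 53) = 222.32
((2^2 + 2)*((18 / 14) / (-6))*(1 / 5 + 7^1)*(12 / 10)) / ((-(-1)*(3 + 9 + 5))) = -1944 / 2975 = -0.65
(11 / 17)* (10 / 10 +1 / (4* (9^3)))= 32087 / 49572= 0.65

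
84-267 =-183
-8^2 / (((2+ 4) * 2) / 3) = -16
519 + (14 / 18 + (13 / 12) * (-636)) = -1523 / 9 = -169.22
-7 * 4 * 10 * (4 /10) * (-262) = 29344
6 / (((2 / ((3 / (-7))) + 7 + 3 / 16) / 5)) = 1440 / 121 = 11.90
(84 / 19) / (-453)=-28 / 2869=-0.01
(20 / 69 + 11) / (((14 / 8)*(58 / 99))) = 51414 / 4669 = 11.01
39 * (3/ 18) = 13/ 2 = 6.50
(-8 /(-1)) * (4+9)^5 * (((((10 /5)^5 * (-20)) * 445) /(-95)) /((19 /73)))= 12350927979520 /361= 34213096896.18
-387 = -387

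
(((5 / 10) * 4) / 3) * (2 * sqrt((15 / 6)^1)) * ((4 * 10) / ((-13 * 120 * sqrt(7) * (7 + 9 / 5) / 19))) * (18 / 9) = -95 * sqrt(70) / 9009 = -0.09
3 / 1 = 3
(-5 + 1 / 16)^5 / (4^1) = -733.63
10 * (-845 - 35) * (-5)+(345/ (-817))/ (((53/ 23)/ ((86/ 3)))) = 44302710/ 1007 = 43994.75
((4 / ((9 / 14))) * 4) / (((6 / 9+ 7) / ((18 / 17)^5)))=141087744 / 32656711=4.32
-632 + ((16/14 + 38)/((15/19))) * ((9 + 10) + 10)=84614/105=805.85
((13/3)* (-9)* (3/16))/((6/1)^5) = -13/13824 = -0.00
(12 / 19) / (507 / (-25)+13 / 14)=-4200 / 128687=-0.03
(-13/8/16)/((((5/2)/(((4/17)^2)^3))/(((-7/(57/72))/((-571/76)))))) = -559104/68912759495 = -0.00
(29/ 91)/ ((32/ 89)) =2581/ 2912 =0.89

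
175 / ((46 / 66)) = 5775 / 23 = 251.09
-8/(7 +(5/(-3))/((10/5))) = -48/37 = -1.30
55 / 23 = 2.39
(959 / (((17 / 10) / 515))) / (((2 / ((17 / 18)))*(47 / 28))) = 34571950 / 423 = 81730.38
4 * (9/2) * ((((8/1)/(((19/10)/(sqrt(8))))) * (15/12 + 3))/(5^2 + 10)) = 2448 * sqrt(2)/133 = 26.03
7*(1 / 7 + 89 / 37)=660 / 37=17.84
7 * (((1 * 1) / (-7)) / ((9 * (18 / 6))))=-1 / 27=-0.04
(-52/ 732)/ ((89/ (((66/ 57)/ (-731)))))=286/ 226210143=0.00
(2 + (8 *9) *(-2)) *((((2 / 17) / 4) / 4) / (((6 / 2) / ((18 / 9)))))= -71 / 102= -0.70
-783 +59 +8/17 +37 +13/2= -23121/34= -680.03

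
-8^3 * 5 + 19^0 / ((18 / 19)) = -46061 / 18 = -2558.94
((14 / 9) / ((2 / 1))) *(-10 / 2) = -35 / 9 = -3.89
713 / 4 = 178.25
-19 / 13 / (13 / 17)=-323 / 169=-1.91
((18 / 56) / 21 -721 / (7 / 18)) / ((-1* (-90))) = -121127 / 5880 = -20.60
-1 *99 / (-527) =99 / 527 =0.19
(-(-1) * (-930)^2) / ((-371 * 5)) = -172980 / 371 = -466.25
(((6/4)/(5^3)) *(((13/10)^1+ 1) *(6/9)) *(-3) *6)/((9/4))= -0.15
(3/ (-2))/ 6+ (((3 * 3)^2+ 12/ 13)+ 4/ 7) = 29937/ 364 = 82.24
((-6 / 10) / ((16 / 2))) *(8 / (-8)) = 3 / 40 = 0.08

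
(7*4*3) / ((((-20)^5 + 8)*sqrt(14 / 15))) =-sqrt(210) / 533332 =-0.00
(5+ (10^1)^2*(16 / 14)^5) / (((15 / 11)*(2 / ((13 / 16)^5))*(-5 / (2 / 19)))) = -0.55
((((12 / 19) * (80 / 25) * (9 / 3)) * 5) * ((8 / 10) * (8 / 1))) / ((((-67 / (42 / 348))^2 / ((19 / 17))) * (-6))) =-37632 / 320896165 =-0.00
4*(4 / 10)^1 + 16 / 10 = 16 / 5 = 3.20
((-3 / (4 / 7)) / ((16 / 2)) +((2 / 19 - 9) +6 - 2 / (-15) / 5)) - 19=-1027109 / 45600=-22.52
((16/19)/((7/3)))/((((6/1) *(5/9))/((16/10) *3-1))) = 72/175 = 0.41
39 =39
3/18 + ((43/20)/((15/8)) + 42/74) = 10439/5550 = 1.88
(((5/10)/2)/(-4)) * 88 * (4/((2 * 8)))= -11/8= -1.38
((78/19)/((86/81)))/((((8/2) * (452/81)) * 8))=255879/11817088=0.02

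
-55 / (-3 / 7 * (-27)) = -385 / 81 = -4.75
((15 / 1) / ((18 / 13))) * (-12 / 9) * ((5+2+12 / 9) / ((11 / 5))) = -16250 / 297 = -54.71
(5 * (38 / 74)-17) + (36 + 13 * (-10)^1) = -4012 / 37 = -108.43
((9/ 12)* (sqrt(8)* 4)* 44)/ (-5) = -74.67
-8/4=-2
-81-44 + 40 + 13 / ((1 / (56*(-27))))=-19741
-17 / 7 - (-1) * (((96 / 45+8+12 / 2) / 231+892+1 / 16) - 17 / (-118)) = 889.85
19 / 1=19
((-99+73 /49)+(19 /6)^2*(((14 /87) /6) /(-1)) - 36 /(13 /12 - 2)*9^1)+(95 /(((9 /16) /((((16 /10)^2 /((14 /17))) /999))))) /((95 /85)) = 719965470881 /2810766420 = 256.15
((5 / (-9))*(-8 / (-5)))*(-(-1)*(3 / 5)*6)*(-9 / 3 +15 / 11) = 288 / 55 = 5.24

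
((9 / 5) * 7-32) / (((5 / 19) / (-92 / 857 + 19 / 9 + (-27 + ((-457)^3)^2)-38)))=-671556453560075448.20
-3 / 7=-0.43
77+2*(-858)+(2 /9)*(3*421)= -4075 /3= -1358.33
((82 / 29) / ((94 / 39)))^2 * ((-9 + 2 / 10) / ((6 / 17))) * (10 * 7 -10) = -3824974296 / 1857769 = -2058.91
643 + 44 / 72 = 11585 / 18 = 643.61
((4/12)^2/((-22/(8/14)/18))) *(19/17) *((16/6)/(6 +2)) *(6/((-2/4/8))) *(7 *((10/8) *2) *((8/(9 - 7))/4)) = 6080/187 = 32.51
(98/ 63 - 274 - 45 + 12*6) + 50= -1759/ 9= -195.44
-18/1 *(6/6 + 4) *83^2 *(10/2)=-3100050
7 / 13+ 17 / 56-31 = -21955 / 728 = -30.16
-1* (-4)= 4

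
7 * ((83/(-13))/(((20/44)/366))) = -2339106/65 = -35986.25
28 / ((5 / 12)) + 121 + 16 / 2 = 981 / 5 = 196.20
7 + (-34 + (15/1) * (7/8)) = -111/8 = -13.88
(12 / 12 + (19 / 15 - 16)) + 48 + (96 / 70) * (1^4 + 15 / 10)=3958 / 105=37.70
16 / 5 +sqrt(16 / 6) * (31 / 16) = 31 * sqrt(6) / 24 +16 / 5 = 6.36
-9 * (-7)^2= -441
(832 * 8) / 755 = 6656 / 755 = 8.82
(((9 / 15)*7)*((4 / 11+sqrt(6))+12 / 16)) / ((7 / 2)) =147 / 110+6*sqrt(6) / 5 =4.28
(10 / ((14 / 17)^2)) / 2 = 1445 / 196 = 7.37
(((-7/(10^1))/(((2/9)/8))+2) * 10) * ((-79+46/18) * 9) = 159616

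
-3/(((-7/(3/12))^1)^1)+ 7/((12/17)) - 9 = 43/42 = 1.02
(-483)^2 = 233289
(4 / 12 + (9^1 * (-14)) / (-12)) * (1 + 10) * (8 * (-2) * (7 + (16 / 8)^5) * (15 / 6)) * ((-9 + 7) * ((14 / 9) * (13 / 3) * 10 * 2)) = 1353352000 / 27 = 50124148.15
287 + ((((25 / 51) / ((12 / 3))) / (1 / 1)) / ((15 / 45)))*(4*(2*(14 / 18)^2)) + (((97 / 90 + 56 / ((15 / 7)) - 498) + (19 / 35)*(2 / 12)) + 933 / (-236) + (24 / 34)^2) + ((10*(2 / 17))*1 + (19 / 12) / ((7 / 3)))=-3548497955 / 19335834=-183.52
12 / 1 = 12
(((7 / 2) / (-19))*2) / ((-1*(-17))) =-7 / 323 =-0.02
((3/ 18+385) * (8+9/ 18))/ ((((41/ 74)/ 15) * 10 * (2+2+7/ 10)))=7268095/ 3854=1885.86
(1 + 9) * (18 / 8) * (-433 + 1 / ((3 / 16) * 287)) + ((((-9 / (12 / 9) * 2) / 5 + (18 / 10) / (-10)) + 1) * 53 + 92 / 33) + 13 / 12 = -9317428369 / 947100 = -9837.85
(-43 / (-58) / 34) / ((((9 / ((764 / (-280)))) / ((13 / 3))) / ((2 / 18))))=-106769 / 33543720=-0.00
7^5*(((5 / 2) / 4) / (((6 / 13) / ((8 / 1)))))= 1092455 / 6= 182075.83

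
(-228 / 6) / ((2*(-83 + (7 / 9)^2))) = 1539 / 6674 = 0.23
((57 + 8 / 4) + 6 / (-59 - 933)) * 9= 263349 / 496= 530.95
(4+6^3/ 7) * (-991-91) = -264008/ 7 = -37715.43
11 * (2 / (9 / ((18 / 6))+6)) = 22 / 9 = 2.44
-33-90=-123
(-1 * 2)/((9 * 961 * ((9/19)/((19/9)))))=-722/700569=-0.00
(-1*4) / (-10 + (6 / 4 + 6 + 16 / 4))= -8 / 3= -2.67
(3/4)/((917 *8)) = 3/29344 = 0.00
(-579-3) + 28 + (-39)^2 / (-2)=-2629 / 2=-1314.50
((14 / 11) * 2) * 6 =168 / 11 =15.27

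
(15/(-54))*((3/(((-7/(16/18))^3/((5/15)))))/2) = 640/2250423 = 0.00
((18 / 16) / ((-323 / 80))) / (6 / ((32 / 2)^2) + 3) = -1280 / 13889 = -0.09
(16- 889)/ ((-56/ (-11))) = -9603/ 56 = -171.48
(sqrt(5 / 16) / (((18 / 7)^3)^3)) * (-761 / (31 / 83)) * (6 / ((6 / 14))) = -3.24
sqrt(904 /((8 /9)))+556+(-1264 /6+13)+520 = 3 * sqrt(113)+2635 /3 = 910.22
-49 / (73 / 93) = -4557 / 73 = -62.42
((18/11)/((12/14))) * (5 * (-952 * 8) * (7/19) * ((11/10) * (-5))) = 2798880/19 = 147309.47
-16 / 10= -8 / 5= -1.60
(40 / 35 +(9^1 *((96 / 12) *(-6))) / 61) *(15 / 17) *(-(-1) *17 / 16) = -5.57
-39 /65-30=-153 /5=-30.60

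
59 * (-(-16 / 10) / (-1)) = -472 / 5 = -94.40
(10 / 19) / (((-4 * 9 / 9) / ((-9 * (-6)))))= -135 / 19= -7.11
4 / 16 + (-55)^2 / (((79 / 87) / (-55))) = -57898421 / 316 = -183222.85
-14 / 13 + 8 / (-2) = -66 / 13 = -5.08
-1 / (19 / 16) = -16 / 19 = -0.84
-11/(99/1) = -1/9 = -0.11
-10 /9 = -1.11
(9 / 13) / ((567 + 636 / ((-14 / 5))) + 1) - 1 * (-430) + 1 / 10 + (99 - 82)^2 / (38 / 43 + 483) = 694924167149 / 1613478815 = 430.70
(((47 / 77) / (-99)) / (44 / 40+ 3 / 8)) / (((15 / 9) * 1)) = -376 / 149919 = -0.00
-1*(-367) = 367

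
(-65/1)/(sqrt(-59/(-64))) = -520*sqrt(59)/59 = -67.70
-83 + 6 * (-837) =-5105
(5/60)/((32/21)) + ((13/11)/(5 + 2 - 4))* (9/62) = 4883/43648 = 0.11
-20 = -20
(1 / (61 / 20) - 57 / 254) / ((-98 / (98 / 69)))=-1603 / 1069086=-0.00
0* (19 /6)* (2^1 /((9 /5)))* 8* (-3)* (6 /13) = 0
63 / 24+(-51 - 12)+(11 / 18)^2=-38881 / 648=-60.00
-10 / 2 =-5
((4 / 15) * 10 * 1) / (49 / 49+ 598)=8 / 1797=0.00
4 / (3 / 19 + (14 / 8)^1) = 304 / 145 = 2.10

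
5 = 5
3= 3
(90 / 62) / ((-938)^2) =45 / 27275164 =0.00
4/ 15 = 0.27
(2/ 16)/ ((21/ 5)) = 5/ 168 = 0.03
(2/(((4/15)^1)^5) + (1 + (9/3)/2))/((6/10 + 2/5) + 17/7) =5324585/12288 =433.32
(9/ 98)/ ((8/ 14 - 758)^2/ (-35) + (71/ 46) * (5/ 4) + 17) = -28980/ 5166488191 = -0.00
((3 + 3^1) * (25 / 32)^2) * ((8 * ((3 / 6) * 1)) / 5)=375 / 128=2.93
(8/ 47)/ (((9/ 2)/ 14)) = 224/ 423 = 0.53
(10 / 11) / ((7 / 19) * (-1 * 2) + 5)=190 / 891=0.21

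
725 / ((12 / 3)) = 725 / 4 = 181.25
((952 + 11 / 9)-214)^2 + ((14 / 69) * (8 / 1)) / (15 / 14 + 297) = 1416087265249 / 2591433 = 546449.50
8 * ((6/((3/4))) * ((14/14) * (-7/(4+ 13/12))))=-5376/61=-88.13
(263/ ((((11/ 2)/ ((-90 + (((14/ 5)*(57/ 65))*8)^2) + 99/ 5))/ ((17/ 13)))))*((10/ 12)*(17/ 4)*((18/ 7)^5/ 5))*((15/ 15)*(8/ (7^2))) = 3192258274632880704/ 12439102300625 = 256630.92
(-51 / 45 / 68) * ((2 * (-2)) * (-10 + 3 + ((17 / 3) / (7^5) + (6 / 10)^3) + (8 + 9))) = 64389742 / 94539375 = 0.68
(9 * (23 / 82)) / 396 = 23 / 3608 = 0.01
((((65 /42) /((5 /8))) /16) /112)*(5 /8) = 65 /75264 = 0.00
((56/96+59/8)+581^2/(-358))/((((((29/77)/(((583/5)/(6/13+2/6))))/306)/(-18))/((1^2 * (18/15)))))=9683007048253539/4023025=2406897060.86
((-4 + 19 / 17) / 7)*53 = -371 / 17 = -21.82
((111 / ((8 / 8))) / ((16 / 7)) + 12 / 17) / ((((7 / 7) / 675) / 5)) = 45228375 / 272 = 166280.79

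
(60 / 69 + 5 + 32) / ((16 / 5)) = 4355 / 368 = 11.83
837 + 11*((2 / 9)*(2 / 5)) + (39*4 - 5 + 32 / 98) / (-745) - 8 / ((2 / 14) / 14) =17667394 / 328545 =53.77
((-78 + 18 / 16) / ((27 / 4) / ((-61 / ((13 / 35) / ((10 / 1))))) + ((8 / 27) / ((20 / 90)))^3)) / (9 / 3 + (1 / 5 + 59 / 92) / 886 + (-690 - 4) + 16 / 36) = 650190809835000 / 13820260895927791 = 0.05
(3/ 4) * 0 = 0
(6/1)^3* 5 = 1080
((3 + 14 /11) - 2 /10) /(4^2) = 14 /55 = 0.25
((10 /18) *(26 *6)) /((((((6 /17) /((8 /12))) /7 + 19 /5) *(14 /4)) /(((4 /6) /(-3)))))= -1.42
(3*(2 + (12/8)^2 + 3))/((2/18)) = 783/4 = 195.75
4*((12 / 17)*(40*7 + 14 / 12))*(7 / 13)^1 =94472 / 221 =427.48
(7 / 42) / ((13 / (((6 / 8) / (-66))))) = -1 / 6864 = -0.00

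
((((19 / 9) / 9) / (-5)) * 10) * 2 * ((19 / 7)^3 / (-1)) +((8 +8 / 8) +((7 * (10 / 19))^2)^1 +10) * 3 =1168284415 / 10029663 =116.48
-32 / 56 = -4 / 7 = -0.57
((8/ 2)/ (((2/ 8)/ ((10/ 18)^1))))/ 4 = 2.22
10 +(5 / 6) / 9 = 545 / 54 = 10.09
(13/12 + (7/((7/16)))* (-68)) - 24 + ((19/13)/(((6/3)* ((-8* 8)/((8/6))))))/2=-924289/832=-1110.92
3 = 3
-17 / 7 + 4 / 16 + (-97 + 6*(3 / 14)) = -2741 / 28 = -97.89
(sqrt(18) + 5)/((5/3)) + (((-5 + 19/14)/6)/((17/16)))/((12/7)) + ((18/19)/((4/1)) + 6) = 9 * sqrt(2)/5 + 1015/114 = 11.45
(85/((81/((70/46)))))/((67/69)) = 2975/1809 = 1.64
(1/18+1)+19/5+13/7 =4229/630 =6.71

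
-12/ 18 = -2/ 3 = -0.67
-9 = -9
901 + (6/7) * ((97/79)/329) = 901.00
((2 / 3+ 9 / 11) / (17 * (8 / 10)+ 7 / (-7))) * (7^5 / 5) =117649 / 297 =396.12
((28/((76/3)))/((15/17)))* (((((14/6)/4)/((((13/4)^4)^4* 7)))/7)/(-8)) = -2281701376/189643733617206254685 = -0.00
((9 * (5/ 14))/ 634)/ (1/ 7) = 45/ 1268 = 0.04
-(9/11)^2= -81/121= -0.67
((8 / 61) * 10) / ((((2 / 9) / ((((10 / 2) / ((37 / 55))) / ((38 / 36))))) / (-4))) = -166.22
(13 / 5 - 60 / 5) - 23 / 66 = -3217 / 330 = -9.75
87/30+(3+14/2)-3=99/10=9.90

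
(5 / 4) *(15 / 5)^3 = 135 / 4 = 33.75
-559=-559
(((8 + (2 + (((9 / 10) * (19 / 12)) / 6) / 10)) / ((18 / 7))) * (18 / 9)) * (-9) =-56133 / 800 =-70.17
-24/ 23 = -1.04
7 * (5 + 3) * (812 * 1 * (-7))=-318304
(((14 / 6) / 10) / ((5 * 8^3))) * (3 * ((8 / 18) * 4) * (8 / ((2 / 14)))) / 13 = 49 / 23400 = 0.00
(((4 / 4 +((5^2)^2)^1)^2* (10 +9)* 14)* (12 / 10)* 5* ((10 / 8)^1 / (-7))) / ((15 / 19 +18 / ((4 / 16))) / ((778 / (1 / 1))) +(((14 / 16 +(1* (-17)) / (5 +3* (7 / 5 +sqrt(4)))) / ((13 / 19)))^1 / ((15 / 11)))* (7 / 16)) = 20603514598617600 / 3797119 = 5426091359.95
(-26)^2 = 676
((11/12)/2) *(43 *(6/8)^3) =4257/512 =8.31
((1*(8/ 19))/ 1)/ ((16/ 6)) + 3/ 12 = 31/ 76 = 0.41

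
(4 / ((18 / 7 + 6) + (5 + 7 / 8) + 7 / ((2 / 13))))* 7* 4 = 6272 / 3357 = 1.87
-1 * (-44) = 44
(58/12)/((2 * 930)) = 29/11160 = 0.00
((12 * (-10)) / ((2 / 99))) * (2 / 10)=-1188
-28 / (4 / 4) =-28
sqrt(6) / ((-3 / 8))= -6.53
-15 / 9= -5 / 3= -1.67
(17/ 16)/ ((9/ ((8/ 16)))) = 17/ 288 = 0.06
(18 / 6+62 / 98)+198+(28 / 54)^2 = 7212124 / 35721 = 201.90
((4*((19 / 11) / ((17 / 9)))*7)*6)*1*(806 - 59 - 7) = 21258720 / 187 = 113682.99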